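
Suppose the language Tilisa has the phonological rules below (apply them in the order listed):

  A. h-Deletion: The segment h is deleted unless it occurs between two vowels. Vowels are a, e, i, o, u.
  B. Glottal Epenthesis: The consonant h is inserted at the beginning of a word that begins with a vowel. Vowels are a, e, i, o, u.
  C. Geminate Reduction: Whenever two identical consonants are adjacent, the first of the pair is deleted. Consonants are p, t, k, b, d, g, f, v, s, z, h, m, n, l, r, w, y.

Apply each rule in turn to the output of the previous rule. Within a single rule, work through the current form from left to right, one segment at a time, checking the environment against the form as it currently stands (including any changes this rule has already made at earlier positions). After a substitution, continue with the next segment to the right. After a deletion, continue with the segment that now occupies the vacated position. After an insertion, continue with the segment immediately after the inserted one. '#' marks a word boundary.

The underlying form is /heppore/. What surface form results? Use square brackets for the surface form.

[hepore]

A h-Deletion: [heppore] → [eppore]
B Glottal Epenthesis: [eppore] → [heppore]
C Geminate Reduction: [heppore] → [hepore]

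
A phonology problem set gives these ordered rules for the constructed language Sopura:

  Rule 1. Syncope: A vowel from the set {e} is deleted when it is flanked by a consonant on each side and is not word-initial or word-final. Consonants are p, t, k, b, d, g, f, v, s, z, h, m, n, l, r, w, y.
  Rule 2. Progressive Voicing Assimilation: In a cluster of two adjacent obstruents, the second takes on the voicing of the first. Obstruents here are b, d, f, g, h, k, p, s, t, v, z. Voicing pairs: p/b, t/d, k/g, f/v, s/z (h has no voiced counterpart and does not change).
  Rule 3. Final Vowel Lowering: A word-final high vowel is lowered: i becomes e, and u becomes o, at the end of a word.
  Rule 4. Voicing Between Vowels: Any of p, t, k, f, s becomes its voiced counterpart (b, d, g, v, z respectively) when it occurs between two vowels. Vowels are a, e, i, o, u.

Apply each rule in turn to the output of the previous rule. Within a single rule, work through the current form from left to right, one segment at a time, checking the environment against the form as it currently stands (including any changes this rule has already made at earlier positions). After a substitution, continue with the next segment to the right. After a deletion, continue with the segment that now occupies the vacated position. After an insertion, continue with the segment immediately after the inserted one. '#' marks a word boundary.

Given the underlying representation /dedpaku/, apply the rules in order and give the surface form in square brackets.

[ddbago]

Rule 1 Syncope: [dedpaku] → [ddpaku]
Rule 2 Progressive Voicing Assimilation: [ddpaku] → [ddbaku]
Rule 3 Final Vowel Lowering: [ddbaku] → [ddbako]
Rule 4 Voicing Between Vowels: [ddbako] → [ddbago]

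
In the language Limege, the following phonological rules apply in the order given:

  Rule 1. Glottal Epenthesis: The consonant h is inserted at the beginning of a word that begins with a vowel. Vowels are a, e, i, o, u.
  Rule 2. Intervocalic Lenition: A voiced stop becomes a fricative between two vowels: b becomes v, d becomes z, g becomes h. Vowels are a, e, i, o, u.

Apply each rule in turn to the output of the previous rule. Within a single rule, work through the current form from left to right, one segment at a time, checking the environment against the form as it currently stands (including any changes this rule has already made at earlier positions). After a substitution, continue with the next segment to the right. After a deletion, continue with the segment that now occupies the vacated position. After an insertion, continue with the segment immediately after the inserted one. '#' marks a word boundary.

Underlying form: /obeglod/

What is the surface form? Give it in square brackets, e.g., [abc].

Rule 1 Glottal Epenthesis: [obeglod] → [hobeglod]
Rule 2 Intervocalic Lenition: [hobeglod] → [hoveglod]

[hoveglod]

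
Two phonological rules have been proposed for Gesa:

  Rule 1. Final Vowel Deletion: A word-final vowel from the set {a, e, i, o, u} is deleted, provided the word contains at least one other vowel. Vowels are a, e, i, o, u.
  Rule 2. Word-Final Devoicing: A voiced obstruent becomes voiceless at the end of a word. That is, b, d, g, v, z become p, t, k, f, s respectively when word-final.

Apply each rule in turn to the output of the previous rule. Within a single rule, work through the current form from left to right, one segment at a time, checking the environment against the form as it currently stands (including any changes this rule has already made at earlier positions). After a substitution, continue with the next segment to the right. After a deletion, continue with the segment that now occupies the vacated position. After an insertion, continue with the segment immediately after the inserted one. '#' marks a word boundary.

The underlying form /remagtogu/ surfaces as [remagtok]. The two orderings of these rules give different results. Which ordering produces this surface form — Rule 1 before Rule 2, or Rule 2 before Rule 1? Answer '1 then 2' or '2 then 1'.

1 then 2

Order 1 then 2:
  1 Final Vowel Deletion: [remagtogu] → [remagtog]
  2 Word-Final Devoicing: [remagtog] → [remagtok]
  result: [remagtok]
Order 2 then 1:
  2 Word-Final Devoicing: no change — [remagtogu]
  1 Final Vowel Deletion: [remagtogu] → [remagtog]
  result: [remagtog]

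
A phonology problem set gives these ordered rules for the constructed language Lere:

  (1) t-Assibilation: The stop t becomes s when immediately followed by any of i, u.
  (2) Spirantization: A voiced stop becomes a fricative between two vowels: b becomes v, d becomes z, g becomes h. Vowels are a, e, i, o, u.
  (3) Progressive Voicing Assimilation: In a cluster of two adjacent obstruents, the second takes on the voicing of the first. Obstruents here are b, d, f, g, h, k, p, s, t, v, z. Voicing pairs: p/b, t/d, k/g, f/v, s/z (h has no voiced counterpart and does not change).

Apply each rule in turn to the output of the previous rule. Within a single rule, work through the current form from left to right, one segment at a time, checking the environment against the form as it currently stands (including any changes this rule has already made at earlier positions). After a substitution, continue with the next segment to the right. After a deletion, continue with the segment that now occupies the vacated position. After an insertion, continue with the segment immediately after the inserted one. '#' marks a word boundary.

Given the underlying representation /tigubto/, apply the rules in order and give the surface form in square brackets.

[sihubdo]

(1) t-Assibilation: [tigubto] → [sigubto]
(2) Spirantization: [sigubto] → [sihubto]
(3) Progressive Voicing Assimilation: [sihubto] → [sihubdo]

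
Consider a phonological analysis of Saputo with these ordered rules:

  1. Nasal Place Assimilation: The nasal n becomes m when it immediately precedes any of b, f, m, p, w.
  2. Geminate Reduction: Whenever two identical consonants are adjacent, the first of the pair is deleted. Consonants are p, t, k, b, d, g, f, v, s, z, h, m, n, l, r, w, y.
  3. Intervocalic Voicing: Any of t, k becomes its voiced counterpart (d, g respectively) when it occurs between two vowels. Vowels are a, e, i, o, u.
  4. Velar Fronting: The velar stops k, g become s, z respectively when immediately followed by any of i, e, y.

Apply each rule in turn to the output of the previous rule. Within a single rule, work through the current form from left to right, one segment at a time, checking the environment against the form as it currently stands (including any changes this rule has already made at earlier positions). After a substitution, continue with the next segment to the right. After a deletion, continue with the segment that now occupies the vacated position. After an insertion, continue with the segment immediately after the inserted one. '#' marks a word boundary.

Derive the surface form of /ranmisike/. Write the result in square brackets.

1 Nasal Place Assimilation: [ranmisike] → [rammisike]
2 Geminate Reduction: [rammisike] → [ramisike]
3 Intervocalic Voicing: [ramisike] → [ramisige]
4 Velar Fronting: [ramisige] → [ramisize]

[ramisize]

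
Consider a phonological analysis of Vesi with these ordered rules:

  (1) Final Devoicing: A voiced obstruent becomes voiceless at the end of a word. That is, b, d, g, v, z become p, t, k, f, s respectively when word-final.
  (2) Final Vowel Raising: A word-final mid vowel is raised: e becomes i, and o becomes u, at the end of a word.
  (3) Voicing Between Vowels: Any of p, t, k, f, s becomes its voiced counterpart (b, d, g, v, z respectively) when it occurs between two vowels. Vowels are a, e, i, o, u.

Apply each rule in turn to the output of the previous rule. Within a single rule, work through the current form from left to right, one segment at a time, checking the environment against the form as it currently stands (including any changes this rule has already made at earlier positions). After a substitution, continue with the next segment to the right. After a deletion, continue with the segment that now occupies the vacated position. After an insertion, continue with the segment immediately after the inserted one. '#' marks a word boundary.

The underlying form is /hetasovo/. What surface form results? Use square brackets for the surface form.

(1) Final Devoicing: no change — [hetasovo]
(2) Final Vowel Raising: [hetasovo] → [hetasovu]
(3) Voicing Between Vowels: [hetasovu] → [hedazovu]

[hedazovu]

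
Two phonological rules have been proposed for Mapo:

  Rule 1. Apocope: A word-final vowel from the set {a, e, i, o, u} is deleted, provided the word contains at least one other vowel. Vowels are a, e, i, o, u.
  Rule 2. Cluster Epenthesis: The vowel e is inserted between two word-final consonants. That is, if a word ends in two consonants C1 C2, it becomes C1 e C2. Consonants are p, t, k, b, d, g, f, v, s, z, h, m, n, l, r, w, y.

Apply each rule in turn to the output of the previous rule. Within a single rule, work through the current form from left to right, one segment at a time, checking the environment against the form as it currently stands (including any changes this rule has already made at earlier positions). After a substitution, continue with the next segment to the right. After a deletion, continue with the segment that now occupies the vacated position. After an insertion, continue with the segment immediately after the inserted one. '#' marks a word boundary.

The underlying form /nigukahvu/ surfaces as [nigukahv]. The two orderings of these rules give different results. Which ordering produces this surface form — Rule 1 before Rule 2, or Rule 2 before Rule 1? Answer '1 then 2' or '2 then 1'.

Order 1 then 2:
  1 Apocope: [nigukahvu] → [nigukahv]
  2 Cluster Epenthesis: [nigukahv] → [nigukahev]
  result: [nigukahev]
Order 2 then 1:
  2 Cluster Epenthesis: no change — [nigukahvu]
  1 Apocope: [nigukahvu] → [nigukahv]
  result: [nigukahv]

2 then 1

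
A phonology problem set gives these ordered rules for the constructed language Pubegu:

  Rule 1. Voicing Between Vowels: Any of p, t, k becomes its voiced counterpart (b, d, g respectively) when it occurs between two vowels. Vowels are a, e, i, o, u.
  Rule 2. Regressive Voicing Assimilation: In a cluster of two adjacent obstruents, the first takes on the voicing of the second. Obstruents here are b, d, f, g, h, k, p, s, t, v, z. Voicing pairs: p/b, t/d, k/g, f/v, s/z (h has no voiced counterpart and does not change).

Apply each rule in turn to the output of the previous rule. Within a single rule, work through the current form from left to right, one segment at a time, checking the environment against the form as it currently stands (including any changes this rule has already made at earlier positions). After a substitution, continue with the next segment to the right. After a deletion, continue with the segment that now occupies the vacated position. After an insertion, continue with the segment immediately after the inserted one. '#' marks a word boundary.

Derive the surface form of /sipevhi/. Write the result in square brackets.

[sibefhi]

Rule 1 Voicing Between Vowels: [sipevhi] → [sibevhi]
Rule 2 Regressive Voicing Assimilation: [sibevhi] → [sibefhi]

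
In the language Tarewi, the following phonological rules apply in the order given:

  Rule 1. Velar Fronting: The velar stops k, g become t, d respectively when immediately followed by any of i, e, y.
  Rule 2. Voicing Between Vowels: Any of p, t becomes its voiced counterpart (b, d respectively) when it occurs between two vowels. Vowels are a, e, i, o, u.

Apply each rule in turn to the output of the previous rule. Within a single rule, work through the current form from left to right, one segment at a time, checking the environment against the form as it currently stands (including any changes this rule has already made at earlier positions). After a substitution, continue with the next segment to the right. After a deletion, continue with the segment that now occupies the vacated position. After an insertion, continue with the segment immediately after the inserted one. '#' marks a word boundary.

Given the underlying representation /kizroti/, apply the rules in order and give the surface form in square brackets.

Rule 1 Velar Fronting: [kizroti] → [tizroti]
Rule 2 Voicing Between Vowels: [tizroti] → [tizrodi]

[tizrodi]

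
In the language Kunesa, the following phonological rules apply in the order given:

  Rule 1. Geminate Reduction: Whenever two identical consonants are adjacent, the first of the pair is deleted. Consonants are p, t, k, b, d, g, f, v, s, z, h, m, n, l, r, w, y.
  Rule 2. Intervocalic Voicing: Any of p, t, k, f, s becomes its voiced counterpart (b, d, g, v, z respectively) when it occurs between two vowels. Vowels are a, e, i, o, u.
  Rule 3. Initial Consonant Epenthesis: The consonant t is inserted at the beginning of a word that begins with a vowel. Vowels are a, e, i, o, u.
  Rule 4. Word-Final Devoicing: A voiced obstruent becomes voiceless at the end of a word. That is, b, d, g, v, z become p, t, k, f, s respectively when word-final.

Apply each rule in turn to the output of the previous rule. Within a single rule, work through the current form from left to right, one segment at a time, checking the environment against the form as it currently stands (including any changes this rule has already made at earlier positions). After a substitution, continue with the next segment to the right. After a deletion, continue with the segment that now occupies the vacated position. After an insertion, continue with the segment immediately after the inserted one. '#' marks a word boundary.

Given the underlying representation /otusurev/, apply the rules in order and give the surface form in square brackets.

Rule 1 Geminate Reduction: no change — [otusurev]
Rule 2 Intervocalic Voicing: [otusurev] → [oduzurev]
Rule 3 Initial Consonant Epenthesis: [oduzurev] → [toduzurev]
Rule 4 Word-Final Devoicing: [toduzurev] → [toduzuref]

[toduzuref]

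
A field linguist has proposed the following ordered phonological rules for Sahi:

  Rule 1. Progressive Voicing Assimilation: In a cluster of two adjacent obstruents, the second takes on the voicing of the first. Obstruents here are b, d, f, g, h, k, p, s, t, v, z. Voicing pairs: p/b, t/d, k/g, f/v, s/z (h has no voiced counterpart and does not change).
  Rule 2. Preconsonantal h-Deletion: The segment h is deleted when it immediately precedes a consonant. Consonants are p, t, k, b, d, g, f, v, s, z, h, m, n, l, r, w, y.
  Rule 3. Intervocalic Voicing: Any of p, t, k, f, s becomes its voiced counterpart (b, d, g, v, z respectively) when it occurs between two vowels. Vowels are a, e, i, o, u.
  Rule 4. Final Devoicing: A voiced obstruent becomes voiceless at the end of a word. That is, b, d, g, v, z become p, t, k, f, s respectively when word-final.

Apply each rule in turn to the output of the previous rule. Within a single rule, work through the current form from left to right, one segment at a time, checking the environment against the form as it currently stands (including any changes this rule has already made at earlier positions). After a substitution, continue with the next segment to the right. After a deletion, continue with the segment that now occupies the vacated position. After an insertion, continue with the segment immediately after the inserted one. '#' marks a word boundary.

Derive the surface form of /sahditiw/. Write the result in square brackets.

Rule 1 Progressive Voicing Assimilation: [sahditiw] → [sahtitiw]
Rule 2 Preconsonantal h-Deletion: [sahtitiw] → [satitiw]
Rule 3 Intervocalic Voicing: [satitiw] → [sadidiw]
Rule 4 Final Devoicing: no change — [sadidiw]

[sadidiw]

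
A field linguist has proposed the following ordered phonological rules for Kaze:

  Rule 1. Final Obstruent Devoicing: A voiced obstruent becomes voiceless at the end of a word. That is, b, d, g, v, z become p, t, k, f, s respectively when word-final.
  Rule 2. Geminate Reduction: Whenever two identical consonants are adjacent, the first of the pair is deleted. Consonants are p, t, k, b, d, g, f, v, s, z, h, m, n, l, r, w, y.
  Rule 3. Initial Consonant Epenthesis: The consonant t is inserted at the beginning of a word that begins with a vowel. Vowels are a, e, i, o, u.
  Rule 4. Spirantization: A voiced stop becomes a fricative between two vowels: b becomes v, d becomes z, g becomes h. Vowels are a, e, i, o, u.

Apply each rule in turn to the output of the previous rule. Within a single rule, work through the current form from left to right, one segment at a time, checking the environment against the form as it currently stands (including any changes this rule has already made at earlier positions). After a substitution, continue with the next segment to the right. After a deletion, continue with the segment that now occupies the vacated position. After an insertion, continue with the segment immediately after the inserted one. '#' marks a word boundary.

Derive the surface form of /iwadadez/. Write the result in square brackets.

Rule 1 Final Obstruent Devoicing: [iwadadez] → [iwadades]
Rule 2 Geminate Reduction: no change — [iwadades]
Rule 3 Initial Consonant Epenthesis: [iwadades] → [tiwadades]
Rule 4 Spirantization: [tiwadades] → [tiwazazes]

[tiwazazes]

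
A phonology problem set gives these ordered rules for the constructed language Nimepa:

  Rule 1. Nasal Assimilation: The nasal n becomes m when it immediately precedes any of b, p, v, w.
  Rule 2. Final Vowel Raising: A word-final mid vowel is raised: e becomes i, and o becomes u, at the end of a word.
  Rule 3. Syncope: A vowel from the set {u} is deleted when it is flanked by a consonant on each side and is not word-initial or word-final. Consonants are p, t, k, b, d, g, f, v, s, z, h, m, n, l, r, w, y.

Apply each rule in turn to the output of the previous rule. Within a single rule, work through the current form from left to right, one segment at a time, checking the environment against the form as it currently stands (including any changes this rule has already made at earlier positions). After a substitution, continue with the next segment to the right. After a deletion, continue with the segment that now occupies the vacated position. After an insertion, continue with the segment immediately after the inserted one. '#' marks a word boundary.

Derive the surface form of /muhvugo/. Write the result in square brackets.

Rule 1 Nasal Assimilation: no change — [muhvugo]
Rule 2 Final Vowel Raising: [muhvugo] → [muhvugu]
Rule 3 Syncope: [muhvugu] → [mhvgu]

[mhvgu]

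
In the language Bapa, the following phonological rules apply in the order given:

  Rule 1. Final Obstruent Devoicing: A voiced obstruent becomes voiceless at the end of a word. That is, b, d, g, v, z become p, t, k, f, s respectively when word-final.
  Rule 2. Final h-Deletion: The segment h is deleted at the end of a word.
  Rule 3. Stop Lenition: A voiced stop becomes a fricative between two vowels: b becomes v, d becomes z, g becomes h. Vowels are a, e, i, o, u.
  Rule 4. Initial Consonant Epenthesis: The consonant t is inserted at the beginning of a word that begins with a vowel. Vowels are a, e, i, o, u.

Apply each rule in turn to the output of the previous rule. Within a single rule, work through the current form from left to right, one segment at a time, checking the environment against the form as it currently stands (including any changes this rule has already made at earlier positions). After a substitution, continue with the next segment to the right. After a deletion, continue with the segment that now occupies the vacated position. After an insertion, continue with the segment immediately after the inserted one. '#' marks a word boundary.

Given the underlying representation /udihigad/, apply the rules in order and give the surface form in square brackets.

Rule 1 Final Obstruent Devoicing: [udihigad] → [udihigat]
Rule 2 Final h-Deletion: no change — [udihigat]
Rule 3 Stop Lenition: [udihigat] → [uzihihat]
Rule 4 Initial Consonant Epenthesis: [uzihihat] → [tuzihihat]

[tuzihihat]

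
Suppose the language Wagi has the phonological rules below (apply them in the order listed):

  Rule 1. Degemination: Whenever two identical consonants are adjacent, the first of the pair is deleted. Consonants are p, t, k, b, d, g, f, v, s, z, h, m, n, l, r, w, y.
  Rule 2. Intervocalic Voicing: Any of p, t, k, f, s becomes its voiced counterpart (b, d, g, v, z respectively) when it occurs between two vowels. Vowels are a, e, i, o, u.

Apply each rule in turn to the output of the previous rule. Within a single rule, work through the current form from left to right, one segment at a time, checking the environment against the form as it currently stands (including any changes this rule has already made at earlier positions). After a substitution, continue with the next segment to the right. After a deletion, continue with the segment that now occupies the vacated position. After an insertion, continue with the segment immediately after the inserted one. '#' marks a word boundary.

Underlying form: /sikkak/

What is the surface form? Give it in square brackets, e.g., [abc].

[sigak]

Rule 1 Degemination: [sikkak] → [sikak]
Rule 2 Intervocalic Voicing: [sikak] → [sigak]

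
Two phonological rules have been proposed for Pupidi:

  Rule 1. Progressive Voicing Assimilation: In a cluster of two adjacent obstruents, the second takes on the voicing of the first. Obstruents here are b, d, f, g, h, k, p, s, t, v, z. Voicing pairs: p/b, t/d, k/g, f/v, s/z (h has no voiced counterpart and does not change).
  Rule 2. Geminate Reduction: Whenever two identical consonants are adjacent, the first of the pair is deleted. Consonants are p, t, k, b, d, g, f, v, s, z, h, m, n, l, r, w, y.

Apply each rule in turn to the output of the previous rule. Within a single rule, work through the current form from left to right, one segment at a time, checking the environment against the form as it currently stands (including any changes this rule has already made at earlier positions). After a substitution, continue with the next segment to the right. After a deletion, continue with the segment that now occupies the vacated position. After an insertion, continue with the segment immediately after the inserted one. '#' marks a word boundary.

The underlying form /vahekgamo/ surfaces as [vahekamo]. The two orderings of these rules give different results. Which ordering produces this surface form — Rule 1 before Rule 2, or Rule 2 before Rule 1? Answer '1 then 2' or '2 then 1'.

1 then 2

Order 1 then 2:
  1 Progressive Voicing Assimilation: [vahekgamo] → [vahekkamo]
  2 Geminate Reduction: [vahekkamo] → [vahekamo]
  result: [vahekamo]
Order 2 then 1:
  2 Geminate Reduction: no change — [vahekgamo]
  1 Progressive Voicing Assimilation: [vahekgamo] → [vahekkamo]
  result: [vahekkamo]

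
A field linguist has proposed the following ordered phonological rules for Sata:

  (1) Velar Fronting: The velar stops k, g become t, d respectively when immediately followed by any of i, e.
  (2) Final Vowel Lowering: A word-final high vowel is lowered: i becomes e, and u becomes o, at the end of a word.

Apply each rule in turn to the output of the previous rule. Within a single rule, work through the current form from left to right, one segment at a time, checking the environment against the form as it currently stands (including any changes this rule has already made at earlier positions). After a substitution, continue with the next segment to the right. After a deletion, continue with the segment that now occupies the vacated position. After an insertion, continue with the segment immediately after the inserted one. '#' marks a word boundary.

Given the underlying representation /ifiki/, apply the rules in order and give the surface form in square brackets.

(1) Velar Fronting: [ifiki] → [ifiti]
(2) Final Vowel Lowering: [ifiti] → [ifite]

[ifite]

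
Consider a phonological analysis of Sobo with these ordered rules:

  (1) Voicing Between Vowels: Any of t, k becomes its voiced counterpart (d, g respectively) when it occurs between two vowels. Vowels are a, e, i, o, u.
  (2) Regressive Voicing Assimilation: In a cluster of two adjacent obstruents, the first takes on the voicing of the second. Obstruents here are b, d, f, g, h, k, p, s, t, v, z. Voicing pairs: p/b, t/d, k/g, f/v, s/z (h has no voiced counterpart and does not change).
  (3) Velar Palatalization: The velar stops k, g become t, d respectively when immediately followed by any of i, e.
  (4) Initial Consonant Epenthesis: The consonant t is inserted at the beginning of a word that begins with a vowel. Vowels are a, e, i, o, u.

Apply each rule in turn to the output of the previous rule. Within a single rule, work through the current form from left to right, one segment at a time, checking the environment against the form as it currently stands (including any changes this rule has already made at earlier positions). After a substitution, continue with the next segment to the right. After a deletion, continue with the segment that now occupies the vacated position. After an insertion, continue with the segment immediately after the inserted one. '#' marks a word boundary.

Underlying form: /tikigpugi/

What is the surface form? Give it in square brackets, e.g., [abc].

(1) Voicing Between Vowels: [tikigpugi] → [tigigpugi]
(2) Regressive Voicing Assimilation: [tigigpugi] → [tigikpugi]
(3) Velar Palatalization: [tigikpugi] → [tidikpudi]
(4) Initial Consonant Epenthesis: no change — [tidikpudi]

[tidikpudi]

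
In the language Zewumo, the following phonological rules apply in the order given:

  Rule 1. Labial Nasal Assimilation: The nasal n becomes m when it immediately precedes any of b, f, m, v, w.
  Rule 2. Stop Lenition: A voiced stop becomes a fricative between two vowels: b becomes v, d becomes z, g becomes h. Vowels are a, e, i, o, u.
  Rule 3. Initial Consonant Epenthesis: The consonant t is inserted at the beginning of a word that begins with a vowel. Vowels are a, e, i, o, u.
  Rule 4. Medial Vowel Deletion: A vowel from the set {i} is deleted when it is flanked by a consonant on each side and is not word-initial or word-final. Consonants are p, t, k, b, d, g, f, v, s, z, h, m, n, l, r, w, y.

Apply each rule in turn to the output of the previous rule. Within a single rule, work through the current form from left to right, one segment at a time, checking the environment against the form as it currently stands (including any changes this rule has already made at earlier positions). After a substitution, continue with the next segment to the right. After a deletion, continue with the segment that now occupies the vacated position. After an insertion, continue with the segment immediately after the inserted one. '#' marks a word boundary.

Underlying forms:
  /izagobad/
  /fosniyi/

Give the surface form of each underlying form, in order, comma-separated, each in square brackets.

/izagobad/:
  Rule 1 Labial Nasal Assimilation: no change — [izagobad]
  Rule 2 Stop Lenition: [izagobad] → [izahovad]
  Rule 3 Initial Consonant Epenthesis: [izahovad] → [tizahovad]
  Rule 4 Medial Vowel Deletion: [tizahovad] → [tzahovad]
/fosniyi/:
  Rule 1 Labial Nasal Assimilation: no change — [fosniyi]
  Rule 2 Stop Lenition: no change — [fosniyi]
  Rule 3 Initial Consonant Epenthesis: no change — [fosniyi]
  Rule 4 Medial Vowel Deletion: [fosniyi] → [fosnyi]

[tzahovad], [fosnyi]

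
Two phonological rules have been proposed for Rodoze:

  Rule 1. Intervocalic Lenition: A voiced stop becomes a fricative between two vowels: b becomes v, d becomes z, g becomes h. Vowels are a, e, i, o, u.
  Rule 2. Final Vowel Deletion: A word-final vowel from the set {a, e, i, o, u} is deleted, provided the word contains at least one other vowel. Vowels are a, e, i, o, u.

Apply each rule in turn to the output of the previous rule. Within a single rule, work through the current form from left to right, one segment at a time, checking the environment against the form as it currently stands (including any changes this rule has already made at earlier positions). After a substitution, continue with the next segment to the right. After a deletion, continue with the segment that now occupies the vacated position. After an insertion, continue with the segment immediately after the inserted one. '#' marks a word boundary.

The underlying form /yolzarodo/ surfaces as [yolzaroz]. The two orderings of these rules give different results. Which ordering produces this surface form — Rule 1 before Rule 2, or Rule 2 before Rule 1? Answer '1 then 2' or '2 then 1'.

Order 1 then 2:
  1 Intervocalic Lenition: [yolzarodo] → [yolzarozo]
  2 Final Vowel Deletion: [yolzarozo] → [yolzaroz]
  result: [yolzaroz]
Order 2 then 1:
  2 Final Vowel Deletion: [yolzarodo] → [yolzarod]
  1 Intervocalic Lenition: no change — [yolzarod]
  result: [yolzarod]

1 then 2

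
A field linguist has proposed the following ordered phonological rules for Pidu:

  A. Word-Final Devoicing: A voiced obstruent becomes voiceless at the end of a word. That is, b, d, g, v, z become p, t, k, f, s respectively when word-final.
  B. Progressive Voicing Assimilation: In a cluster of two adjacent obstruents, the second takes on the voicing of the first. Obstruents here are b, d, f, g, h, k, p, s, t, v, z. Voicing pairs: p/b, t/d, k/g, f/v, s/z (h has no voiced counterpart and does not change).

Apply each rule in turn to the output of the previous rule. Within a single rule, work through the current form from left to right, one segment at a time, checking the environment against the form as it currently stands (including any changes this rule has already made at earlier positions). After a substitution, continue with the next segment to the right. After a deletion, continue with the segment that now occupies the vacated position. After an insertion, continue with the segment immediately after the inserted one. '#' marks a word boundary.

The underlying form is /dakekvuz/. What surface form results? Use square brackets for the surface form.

A Word-Final Devoicing: [dakekvuz] → [dakekvus]
B Progressive Voicing Assimilation: [dakekvus] → [dakekfus]

[dakekfus]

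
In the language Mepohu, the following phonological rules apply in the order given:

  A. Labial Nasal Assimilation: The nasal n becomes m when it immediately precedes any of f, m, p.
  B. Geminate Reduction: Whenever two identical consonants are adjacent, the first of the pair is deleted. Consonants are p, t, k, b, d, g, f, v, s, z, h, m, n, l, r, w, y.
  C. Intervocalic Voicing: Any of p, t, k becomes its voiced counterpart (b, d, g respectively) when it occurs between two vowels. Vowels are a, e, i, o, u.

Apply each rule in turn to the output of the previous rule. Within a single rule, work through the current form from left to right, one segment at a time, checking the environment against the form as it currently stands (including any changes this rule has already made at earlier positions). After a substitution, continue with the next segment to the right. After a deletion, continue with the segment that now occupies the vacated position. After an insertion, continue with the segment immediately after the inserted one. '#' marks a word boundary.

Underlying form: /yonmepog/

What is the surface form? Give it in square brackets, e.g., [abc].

[yomebog]

A Labial Nasal Assimilation: [yonmepog] → [yommepog]
B Geminate Reduction: [yommepog] → [yomepog]
C Intervocalic Voicing: [yomepog] → [yomebog]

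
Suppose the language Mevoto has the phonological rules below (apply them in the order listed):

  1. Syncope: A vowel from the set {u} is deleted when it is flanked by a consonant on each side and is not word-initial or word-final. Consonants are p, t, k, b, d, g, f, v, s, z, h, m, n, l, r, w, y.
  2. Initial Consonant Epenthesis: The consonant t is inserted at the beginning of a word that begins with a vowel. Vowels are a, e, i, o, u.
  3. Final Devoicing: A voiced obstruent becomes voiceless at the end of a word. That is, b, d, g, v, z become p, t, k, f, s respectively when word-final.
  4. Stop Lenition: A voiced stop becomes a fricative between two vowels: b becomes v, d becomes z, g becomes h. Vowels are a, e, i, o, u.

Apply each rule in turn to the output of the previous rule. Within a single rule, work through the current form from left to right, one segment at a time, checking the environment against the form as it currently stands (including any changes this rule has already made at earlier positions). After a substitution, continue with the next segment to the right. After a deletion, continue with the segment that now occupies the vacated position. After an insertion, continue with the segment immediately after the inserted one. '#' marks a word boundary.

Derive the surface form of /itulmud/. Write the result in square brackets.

1 Syncope: [itulmud] → [itlmd]
2 Initial Consonant Epenthesis: [itlmd] → [titlmd]
3 Final Devoicing: [titlmd] → [titlmt]
4 Stop Lenition: no change — [titlmt]

[titlmt]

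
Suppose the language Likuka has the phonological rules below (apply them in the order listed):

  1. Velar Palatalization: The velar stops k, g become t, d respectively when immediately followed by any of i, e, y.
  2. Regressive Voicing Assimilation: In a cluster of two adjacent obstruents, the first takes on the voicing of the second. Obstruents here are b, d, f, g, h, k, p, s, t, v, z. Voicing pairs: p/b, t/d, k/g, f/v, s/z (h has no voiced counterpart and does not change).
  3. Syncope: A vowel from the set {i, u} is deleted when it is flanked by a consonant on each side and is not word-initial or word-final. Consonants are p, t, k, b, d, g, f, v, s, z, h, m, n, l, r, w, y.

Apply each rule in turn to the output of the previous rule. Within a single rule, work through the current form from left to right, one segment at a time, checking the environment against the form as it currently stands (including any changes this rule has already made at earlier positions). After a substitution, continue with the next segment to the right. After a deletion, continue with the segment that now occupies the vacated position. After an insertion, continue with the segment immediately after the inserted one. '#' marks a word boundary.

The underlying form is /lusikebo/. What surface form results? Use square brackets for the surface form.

[lstebo]

1 Velar Palatalization: [lusikebo] → [lusitebo]
2 Regressive Voicing Assimilation: no change — [lusitebo]
3 Syncope: [lusitebo] → [lstebo]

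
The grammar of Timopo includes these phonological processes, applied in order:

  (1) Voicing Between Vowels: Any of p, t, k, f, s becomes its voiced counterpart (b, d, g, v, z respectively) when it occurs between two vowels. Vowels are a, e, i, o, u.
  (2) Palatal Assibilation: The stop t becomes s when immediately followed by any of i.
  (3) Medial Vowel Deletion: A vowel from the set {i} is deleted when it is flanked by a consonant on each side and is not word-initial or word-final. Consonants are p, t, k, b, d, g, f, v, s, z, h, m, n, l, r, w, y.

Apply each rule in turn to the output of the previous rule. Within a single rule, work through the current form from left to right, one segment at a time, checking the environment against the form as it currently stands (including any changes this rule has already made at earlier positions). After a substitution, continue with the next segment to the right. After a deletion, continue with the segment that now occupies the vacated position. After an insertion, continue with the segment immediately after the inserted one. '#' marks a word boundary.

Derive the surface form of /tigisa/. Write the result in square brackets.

[sgza]

(1) Voicing Between Vowels: [tigisa] → [tigiza]
(2) Palatal Assibilation: [tigiza] → [sigiza]
(3) Medial Vowel Deletion: [sigiza] → [sgza]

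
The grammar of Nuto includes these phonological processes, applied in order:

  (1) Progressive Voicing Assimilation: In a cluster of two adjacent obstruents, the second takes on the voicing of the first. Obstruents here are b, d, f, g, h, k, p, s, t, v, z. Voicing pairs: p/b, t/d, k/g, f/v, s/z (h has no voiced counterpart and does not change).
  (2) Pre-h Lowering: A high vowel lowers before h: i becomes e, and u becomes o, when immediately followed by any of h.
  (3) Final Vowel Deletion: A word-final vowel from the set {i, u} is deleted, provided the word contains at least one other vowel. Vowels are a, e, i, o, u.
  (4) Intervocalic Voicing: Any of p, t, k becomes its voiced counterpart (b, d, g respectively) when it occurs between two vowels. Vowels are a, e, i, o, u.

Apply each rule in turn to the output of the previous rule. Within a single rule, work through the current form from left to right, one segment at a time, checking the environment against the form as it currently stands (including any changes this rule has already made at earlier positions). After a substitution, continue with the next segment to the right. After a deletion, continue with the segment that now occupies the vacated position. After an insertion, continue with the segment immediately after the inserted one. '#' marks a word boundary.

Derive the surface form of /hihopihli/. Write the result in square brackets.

(1) Progressive Voicing Assimilation: no change — [hihopihli]
(2) Pre-h Lowering: [hihopihli] → [hehopehli]
(3) Final Vowel Deletion: [hehopehli] → [hehopehl]
(4) Intervocalic Voicing: [hehopehl] → [hehobehl]

[hehobehl]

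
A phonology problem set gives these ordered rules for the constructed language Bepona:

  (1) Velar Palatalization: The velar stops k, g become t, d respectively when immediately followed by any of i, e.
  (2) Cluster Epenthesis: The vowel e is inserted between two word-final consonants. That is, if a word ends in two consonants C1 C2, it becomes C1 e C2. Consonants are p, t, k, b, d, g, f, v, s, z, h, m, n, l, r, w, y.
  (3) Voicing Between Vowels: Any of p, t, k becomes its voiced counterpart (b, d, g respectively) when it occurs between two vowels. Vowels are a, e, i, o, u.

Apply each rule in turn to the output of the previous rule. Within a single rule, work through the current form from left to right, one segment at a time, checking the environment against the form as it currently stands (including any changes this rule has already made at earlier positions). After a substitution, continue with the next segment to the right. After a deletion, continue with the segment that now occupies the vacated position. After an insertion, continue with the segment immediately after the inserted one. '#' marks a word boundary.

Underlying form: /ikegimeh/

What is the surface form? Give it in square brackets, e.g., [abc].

(1) Velar Palatalization: [ikegimeh] → [itedimeh]
(2) Cluster Epenthesis: no change — [itedimeh]
(3) Voicing Between Vowels: [itedimeh] → [idedimeh]

[idedimeh]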